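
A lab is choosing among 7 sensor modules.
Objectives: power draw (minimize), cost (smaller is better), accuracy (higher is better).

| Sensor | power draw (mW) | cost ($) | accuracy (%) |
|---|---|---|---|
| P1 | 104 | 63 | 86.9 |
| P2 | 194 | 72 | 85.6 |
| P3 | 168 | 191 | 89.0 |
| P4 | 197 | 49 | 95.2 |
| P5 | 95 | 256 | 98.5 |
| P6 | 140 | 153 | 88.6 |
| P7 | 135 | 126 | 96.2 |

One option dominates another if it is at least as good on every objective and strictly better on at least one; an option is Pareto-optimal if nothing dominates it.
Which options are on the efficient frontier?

P1: not dominated.
P2: dominated by P1 (power draw 104≤194, cost 63≤72, accuracy 86.9≥85.6).
P3: dominated by P7 (power draw 135≤168, cost 126≤191, accuracy 96.2≥89.0).
P4: not dominated (best cost).
P5: not dominated (best power draw).
P6: dominated by P7 (power draw 135≤140, cost 126≤153, accuracy 96.2≥88.6).
P7: not dominated.

P1, P4, P5, P7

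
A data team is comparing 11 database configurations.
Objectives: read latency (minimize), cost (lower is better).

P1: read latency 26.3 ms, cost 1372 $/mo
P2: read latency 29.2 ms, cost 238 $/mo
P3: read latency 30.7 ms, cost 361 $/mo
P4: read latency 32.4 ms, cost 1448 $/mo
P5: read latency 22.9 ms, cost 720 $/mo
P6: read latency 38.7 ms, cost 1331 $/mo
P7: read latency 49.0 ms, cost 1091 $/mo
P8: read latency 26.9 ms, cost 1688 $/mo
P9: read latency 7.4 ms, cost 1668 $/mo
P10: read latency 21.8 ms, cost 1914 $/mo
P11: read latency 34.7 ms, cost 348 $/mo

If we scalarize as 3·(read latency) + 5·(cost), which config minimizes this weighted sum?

P2

P1: 3·26.3 + 5·1372 = 6938.9
P2: 3·29.2 + 5·238 = 1277.6
P3: 3·30.7 + 5·361 = 1897.1
P4: 3·32.4 + 5·1448 = 7337.2
P5: 3·22.9 + 5·720 = 3668.7
P6: 3·38.7 + 5·1331 = 6771.1
P7: 3·49.0 + 5·1091 = 5602.0
P8: 3·26.9 + 5·1688 = 8520.7
P9: 3·7.4 + 5·1668 = 8362.2
P10: 3·21.8 + 5·1914 = 9635.4
P11: 3·34.7 + 5·348 = 1844.1
Lowest: P2 at 1277.6.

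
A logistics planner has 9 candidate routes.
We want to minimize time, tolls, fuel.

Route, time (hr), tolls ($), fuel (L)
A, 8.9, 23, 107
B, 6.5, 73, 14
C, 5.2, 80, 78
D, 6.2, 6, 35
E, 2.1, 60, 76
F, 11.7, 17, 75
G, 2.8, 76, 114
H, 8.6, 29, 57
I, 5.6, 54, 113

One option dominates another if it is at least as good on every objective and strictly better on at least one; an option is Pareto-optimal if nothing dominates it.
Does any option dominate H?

Yes

D vs H: time 6.2≤8.6, tolls 6≤29, fuel 35≤57 — D is at least as good on every objective and strictly better on at least one, so D dominates H.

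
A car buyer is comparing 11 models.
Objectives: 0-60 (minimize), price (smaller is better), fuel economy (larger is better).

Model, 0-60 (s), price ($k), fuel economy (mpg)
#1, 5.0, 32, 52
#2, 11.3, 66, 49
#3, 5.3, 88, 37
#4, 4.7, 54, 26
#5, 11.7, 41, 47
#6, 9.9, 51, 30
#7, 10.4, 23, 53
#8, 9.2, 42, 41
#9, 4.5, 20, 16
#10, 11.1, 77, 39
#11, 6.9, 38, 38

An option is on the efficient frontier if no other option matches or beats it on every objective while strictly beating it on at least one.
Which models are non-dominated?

#1, #4, #7, #9

#1: not dominated.
#2: dominated by #1 (0-60 5.0≤11.3, price 32≤66, fuel economy 52≥49).
#3: dominated by #1 (0-60 5.0≤5.3, price 32≤88, fuel economy 52≥37).
#4: not dominated.
#5: dominated by #1 (0-60 5.0≤11.7, price 32≤41, fuel economy 52≥47).
#6: dominated by #1 (0-60 5.0≤9.9, price 32≤51, fuel economy 52≥30).
#7: not dominated (best fuel economy).
#8: dominated by #1 (0-60 5.0≤9.2, price 32≤42, fuel economy 52≥41).
#9: not dominated (best 0-60).
#10: dominated by #1 (0-60 5.0≤11.1, price 32≤77, fuel economy 52≥39).
#11: dominated by #1 (0-60 5.0≤6.9, price 32≤38, fuel economy 52≥38).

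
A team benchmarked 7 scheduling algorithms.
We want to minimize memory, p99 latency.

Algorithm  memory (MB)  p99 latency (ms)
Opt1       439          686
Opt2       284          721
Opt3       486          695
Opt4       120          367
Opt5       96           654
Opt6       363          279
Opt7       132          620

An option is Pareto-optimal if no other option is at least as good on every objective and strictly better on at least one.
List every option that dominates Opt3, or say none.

Opt1: memory 439≤486, p99 latency 686≤695 — dominates Opt3.
Opt4: memory 120≤486, p99 latency 367≤695 — dominates Opt3.
Opt5: memory 96≤486, p99 latency 654≤695 — dominates Opt3.
Opt6: memory 363≤486, p99 latency 279≤695 — dominates Opt3.
Opt7: memory 132≤486, p99 latency 620≤695 — dominates Opt3.
Others (Opt2) are each worse than Opt3 on at least one objective.

Opt1, Opt4, Opt5, Opt6, Opt7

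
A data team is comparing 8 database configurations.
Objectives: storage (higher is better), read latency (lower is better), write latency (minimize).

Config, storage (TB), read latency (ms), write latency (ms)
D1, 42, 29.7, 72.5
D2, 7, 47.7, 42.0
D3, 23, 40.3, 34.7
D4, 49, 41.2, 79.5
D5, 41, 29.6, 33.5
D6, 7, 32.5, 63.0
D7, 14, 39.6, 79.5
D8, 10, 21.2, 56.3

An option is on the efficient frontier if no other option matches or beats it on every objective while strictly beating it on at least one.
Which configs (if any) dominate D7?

D1: storage 42≥14, read latency 29.7≤39.6, write latency 72.5≤79.5 — dominates D7.
D5: storage 41≥14, read latency 29.6≤39.6, write latency 33.5≤79.5 — dominates D7.
Others (D2, D3, D4, D6, D8) are each worse than D7 on at least one objective.

D1, D5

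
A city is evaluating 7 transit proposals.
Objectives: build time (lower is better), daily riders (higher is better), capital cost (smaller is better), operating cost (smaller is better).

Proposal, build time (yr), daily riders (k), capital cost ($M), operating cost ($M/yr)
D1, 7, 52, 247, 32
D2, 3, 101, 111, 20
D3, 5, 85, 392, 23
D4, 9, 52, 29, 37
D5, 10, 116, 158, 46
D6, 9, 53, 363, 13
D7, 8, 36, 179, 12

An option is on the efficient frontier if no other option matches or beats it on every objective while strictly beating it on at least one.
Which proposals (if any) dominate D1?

D2: build time 3≤7, daily riders 101≥52, capital cost 111≤247, operating cost 20≤32 — dominates D1.
Others (D3, D4, D5, D6, D7) are each worse than D1 on at least one objective.

D2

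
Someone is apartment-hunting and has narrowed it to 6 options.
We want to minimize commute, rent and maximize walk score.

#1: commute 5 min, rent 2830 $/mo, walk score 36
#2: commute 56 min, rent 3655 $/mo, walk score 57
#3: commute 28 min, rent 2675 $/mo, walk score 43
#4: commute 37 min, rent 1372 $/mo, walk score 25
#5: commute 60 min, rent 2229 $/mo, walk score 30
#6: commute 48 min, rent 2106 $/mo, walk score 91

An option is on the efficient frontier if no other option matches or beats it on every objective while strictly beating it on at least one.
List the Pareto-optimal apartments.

#1, #3, #4, #6

#1: not dominated (best commute).
#2: dominated by #6 (commute 48≤56, rent 2106≤3655, walk score 91≥57).
#3: not dominated.
#4: not dominated (best rent).
#5: dominated by #6 (commute 48≤60, rent 2106≤2229, walk score 91≥30).
#6: not dominated (best walk score).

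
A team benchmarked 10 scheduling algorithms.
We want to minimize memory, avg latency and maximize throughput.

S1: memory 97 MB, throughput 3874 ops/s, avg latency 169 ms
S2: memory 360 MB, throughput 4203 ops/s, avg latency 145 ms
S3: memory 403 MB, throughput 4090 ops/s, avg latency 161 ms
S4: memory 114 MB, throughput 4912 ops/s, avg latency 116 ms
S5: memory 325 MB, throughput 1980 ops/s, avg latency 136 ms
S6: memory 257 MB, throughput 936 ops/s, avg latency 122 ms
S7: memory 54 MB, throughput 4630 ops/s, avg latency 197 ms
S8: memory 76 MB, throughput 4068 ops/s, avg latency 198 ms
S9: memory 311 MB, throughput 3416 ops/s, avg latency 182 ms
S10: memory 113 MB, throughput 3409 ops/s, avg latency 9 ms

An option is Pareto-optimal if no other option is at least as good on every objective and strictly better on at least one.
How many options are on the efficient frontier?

4

S1: not dominated.
S2: dominated by S4 (memory 114≤360, throughput 4912≥4203, avg latency 116≤145).
S3: dominated by S2 (memory 360≤403, throughput 4203≥4090, avg latency 145≤161).
S4: not dominated (best throughput).
S5: dominated by S4 (memory 114≤325, throughput 4912≥1980, avg latency 116≤136).
S6: dominated by S4 (memory 114≤257, throughput 4912≥936, avg latency 116≤122).
S7: not dominated (best memory).
S8: dominated by S7 (memory 54≤76, throughput 4630≥4068, avg latency 197≤198).
S9: dominated by S1 (memory 97≤311, throughput 3874≥3416, avg latency 169≤182).
S10: not dominated (best avg latency).
Pareto-optimal: S1, S4, S7, S10 → 4.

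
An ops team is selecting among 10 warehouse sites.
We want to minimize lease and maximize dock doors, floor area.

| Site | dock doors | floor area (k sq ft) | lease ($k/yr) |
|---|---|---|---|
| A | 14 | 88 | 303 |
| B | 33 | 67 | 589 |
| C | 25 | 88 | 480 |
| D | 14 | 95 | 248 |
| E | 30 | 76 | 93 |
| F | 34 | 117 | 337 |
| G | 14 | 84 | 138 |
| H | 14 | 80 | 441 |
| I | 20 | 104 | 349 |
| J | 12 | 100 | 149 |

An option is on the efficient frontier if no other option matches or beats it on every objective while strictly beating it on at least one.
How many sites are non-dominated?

A: dominated by D (dock doors 14≥14, floor area 95≥88, lease 248≤303).
B: dominated by F (dock doors 34≥33, floor area 117≥67, lease 337≤589).
C: dominated by F (dock doors 34≥25, floor area 117≥88, lease 337≤480).
D: not dominated.
E: not dominated (best lease).
F: not dominated (best dock doors).
G: not dominated.
H: dominated by A (dock doors 14≥14, floor area 88≥80, lease 303≤441).
I: dominated by F (dock doors 34≥20, floor area 117≥104, lease 337≤349).
J: not dominated.
Pareto-optimal: D, E, F, G, J → 5.

5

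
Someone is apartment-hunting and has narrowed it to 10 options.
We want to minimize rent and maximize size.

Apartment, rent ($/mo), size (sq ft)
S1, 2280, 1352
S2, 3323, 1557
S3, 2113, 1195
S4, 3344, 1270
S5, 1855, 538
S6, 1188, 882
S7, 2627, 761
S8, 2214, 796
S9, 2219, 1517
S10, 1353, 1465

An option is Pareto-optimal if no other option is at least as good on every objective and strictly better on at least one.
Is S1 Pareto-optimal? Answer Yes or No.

S9 vs S1: rent 2219≤2280, size 1517≥1352 — S9 is at least as good on every objective and strictly better on at least one, so S9 dominates S1.

No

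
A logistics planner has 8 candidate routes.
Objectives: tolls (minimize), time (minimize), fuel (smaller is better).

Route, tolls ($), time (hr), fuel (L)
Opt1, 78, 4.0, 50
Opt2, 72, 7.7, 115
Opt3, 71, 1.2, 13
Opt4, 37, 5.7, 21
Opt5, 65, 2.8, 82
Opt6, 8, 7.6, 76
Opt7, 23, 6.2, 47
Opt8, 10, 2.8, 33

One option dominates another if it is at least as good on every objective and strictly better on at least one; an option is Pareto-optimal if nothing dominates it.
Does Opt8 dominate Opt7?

Yes

Opt8 vs Opt7: tolls 10≤23, time 2.8≤6.2, fuel 33≤47 — Opt8 is at least as good on every objective with at least one strict improvement.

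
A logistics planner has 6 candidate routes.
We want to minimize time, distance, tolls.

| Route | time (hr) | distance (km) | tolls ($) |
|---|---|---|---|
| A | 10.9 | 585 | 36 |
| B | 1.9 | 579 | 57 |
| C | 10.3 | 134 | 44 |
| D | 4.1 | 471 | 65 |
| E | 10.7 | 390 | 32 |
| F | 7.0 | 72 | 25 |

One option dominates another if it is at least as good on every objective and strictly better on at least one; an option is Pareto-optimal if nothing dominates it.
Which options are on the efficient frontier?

A: dominated by E (time 10.7≤10.9, distance 390≤585, tolls 32≤36).
B: not dominated (best time).
C: dominated by F (time 7.0≤10.3, distance 72≤134, tolls 25≤44).
D: not dominated.
E: dominated by F (time 7.0≤10.7, distance 72≤390, tolls 25≤32).
F: not dominated (best distance).

B, D, F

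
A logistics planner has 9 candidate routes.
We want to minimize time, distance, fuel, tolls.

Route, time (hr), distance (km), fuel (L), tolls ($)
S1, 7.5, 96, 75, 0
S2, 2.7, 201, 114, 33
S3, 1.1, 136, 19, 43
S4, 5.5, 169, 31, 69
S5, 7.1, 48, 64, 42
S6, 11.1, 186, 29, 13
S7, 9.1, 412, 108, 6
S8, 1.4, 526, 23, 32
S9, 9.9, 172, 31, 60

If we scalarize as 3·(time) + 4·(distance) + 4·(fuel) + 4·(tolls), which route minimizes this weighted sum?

S5

S1: 3·7.5 + 4·96 + 4·75 + 4·0 = 706.5
S2: 3·2.7 + 4·201 + 4·114 + 4·33 = 1400.1
S3: 3·1.1 + 4·136 + 4·19 + 4·43 = 795.3
S4: 3·5.5 + 4·169 + 4·31 + 4·69 = 1092.5
S5: 3·7.1 + 4·48 + 4·64 + 4·42 = 637.3
S6: 3·11.1 + 4·186 + 4·29 + 4·13 = 945.3
S7: 3·9.1 + 4·412 + 4·108 + 4·6 = 2131.3
S8: 3·1.4 + 4·526 + 4·23 + 4·32 = 2328.2
S9: 3·9.9 + 4·172 + 4·31 + 4·60 = 1081.7
Lowest: S5 at 637.3.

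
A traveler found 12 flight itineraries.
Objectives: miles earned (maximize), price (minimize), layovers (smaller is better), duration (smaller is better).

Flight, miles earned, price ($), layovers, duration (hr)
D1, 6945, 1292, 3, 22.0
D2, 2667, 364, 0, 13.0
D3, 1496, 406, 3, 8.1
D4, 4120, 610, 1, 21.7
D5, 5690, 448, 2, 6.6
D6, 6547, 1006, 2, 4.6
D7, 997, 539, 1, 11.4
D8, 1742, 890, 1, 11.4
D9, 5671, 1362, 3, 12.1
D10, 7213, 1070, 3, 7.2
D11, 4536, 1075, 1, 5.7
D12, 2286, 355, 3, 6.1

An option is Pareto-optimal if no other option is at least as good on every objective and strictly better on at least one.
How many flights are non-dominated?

9

D1: dominated by D10 (miles earned 7213≥6945, price 1070≤1292, layovers 3≤3, duration 7.2≤22.0).
D2: not dominated (best layovers).
D3: dominated by D12 (miles earned 2286≥1496, price 355≤406, layovers 3≤3, duration 6.1≤8.1).
D4: not dominated.
D5: not dominated.
D6: not dominated (best duration).
D7: not dominated.
D8: not dominated.
D9: dominated by D5 (miles earned 5690≥5671, price 448≤1362, layovers 2≤3, duration 6.6≤12.1).
D10: not dominated (best miles earned).
D11: not dominated.
D12: not dominated (best price).
Pareto-optimal: D2, D4, D5, D6, D7, D8, D10, D11, D12 → 9.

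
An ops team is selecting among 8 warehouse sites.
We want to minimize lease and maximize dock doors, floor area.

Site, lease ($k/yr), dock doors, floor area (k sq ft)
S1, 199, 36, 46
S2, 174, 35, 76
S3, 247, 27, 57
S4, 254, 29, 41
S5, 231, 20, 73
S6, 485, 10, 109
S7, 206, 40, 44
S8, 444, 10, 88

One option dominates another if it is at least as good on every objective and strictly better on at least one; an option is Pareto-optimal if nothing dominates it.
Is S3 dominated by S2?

S2 vs S3: lease 174≤247, dock doors 35≥27, floor area 76≥57 — S2 is at least as good on every objective with at least one strict improvement.

Yes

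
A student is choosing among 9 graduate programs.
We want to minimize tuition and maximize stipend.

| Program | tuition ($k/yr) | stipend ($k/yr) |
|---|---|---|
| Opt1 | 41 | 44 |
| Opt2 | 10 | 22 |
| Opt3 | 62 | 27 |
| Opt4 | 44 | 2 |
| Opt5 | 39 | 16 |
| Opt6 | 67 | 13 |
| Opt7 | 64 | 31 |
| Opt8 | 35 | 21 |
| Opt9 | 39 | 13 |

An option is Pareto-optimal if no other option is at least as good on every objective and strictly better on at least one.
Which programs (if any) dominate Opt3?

Opt1

Opt1: tuition 41≤62, stipend 44≥27 — dominates Opt3.
Others (Opt2, Opt4, Opt5, Opt6, Opt7, Opt8, Opt9) are each worse than Opt3 on at least one objective.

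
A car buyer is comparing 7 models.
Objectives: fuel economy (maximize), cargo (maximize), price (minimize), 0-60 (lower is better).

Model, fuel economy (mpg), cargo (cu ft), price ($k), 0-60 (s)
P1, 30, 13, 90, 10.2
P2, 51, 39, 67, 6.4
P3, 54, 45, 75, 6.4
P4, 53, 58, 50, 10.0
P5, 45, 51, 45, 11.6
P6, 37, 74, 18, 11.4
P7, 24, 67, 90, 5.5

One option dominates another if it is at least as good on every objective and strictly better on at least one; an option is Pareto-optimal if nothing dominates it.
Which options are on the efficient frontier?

P1: dominated by P2 (fuel economy 51≥30, cargo 39≥13, price 67≤90, 0-60 6.4≤10.2).
P2: not dominated.
P3: not dominated (best fuel economy).
P4: not dominated.
P5: not dominated.
P6: not dominated (best cargo).
P7: not dominated (best 0-60).

P2, P3, P4, P5, P6, P7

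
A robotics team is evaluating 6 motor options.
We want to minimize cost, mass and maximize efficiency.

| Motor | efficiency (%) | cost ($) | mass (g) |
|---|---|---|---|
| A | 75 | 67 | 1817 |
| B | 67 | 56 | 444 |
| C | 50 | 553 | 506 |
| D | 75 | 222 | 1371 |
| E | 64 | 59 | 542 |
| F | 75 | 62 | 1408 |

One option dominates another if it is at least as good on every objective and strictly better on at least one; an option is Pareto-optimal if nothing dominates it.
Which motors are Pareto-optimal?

B, D, F

A: dominated by F (efficiency 75≥75, cost 62≤67, mass 1408≤1817).
B: not dominated (best cost).
C: dominated by B (efficiency 67≥50, cost 56≤553, mass 444≤506).
D: not dominated.
E: dominated by B (efficiency 67≥64, cost 56≤59, mass 444≤542).
F: not dominated.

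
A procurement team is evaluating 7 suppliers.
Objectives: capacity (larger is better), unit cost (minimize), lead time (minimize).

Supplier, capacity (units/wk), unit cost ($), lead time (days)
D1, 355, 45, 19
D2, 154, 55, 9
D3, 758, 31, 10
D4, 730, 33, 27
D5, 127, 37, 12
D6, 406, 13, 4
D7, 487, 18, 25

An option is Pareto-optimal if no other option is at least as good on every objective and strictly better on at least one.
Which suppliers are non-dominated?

D3, D6, D7

D1: dominated by D3 (capacity 758≥355, unit cost 31≤45, lead time 10≤19).
D2: dominated by D6 (capacity 406≥154, unit cost 13≤55, lead time 4≤9).
D3: not dominated (best capacity).
D4: dominated by D3 (capacity 758≥730, unit cost 31≤33, lead time 10≤27).
D5: dominated by D3 (capacity 758≥127, unit cost 31≤37, lead time 10≤12).
D6: not dominated (best unit cost).
D7: not dominated.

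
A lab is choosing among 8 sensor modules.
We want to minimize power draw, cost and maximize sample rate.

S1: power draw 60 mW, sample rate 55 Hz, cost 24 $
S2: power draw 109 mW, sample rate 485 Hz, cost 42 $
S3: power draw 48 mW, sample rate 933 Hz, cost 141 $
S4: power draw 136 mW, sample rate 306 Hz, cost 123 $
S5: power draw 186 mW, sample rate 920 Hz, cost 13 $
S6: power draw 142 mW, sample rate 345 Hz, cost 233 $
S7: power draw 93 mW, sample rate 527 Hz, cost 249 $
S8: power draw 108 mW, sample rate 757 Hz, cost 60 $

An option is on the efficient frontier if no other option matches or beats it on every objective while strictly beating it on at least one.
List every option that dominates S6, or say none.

S2, S3, S8

S2: power draw 109≤142, sample rate 485≥345, cost 42≤233 — dominates S6.
S3: power draw 48≤142, sample rate 933≥345, cost 141≤233 — dominates S6.
S8: power draw 108≤142, sample rate 757≥345, cost 60≤233 — dominates S6.
Others (S1, S4, S5, S7) are each worse than S6 on at least one objective.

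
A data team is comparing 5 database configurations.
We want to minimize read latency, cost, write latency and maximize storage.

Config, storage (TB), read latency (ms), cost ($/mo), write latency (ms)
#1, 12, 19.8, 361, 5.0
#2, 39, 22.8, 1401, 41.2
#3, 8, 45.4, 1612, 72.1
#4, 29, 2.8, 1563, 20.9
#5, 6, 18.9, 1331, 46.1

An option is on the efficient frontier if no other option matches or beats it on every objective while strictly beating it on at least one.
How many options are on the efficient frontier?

#1: not dominated (best cost).
#2: not dominated (best storage).
#3: dominated by #1 (storage 12≥8, read latency 19.8≤45.4, cost 361≤1612, write latency 5.0≤72.1).
#4: not dominated (best read latency).
#5: not dominated.
Pareto-optimal: #1, #2, #4, #5 → 4.

4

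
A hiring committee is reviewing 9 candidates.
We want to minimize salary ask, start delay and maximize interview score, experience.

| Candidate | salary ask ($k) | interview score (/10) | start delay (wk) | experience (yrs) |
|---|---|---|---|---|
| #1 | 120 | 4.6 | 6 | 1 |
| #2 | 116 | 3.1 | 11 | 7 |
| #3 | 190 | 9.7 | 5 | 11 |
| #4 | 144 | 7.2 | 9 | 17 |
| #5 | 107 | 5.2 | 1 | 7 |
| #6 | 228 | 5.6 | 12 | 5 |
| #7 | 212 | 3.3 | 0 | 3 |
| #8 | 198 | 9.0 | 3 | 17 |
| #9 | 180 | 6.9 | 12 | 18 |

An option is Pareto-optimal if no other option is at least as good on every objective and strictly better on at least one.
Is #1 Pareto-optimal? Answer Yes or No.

#5 vs #1: salary ask 107≤120, interview score 5.2≥4.6, start delay 1≤6, experience 7≥1 — #5 is at least as good on every objective and strictly better on at least one, so #5 dominates #1.

No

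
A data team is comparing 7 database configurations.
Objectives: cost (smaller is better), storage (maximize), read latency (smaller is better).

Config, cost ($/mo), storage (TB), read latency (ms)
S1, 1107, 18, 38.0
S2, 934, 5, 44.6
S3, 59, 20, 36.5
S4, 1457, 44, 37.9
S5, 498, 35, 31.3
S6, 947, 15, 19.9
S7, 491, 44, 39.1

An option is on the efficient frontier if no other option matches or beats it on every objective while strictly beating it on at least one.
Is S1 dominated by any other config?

S3 vs S1: cost 59≤1107, storage 20≥18, read latency 36.5≤38.0 — S3 is at least as good on every objective and strictly better on at least one, so S3 dominates S1.

Yes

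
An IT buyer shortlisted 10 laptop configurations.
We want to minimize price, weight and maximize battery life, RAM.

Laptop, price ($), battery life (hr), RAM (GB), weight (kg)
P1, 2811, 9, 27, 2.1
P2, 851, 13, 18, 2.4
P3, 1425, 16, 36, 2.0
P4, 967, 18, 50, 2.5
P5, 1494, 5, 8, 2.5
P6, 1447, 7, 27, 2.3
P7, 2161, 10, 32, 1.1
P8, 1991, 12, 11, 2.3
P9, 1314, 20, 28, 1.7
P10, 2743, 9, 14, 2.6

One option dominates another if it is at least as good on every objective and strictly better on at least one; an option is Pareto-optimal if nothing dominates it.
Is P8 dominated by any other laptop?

P3 vs P8: price 1425≤1991, battery life 16≥12, RAM 36≥11, weight 2.0≤2.3 — P3 is at least as good on every objective and strictly better on at least one, so P3 dominates P8.

Yes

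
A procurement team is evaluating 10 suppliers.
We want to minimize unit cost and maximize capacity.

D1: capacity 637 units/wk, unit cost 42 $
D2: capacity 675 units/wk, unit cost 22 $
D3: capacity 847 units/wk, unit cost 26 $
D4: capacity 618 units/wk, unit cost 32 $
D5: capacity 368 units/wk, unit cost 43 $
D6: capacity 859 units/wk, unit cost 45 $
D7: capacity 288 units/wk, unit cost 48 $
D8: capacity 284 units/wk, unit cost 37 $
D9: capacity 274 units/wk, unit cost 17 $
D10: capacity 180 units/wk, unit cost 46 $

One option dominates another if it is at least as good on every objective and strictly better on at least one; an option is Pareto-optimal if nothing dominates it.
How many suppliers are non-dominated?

D1: dominated by D2 (capacity 675≥637, unit cost 22≤42).
D2: not dominated.
D3: not dominated.
D4: dominated by D2 (capacity 675≥618, unit cost 22≤32).
D5: dominated by D1 (capacity 637≥368, unit cost 42≤43).
D6: not dominated (best capacity).
D7: dominated by D1 (capacity 637≥288, unit cost 42≤48).
D8: dominated by D2 (capacity 675≥284, unit cost 22≤37).
D9: not dominated (best unit cost).
D10: dominated by D1 (capacity 637≥180, unit cost 42≤46).
Pareto-optimal: D2, D3, D6, D9 → 4.

4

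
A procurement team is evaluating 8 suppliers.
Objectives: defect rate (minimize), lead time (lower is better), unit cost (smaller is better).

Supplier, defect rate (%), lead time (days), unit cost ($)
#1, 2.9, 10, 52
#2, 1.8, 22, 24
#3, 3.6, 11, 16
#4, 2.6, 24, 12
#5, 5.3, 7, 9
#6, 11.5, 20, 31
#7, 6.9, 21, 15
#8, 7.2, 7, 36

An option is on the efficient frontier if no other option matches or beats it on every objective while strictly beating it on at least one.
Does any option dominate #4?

#1: worse on defect rate (2.9 vs 2.6).
#2: worse on unit cost (24 vs 12).
#3: worse on defect rate (3.6 vs 2.6).
#5: worse on defect rate (5.3 vs 2.6).
#6: worse on defect rate (11.5 vs 2.6).
#7: worse on defect rate (6.9 vs 2.6).
#8: worse on defect rate (7.2 vs 2.6).
No option is at least as good as #4 on every objective and strictly better on one.

No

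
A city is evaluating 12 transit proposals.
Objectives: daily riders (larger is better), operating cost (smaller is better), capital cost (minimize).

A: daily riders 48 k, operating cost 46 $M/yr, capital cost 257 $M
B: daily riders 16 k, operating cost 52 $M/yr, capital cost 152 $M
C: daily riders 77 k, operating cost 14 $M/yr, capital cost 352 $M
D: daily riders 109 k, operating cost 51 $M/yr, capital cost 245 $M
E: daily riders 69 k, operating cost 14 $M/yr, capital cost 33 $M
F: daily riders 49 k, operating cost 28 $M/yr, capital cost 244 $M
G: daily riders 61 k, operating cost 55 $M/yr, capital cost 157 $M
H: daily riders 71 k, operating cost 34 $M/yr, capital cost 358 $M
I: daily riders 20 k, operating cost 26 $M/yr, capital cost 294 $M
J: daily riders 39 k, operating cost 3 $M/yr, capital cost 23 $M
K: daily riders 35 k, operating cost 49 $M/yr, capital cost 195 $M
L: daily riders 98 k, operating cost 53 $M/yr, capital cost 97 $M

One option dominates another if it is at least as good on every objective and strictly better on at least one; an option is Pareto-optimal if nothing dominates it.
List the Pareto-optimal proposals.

A: dominated by E (daily riders 69≥48, operating cost 14≤46, capital cost 33≤257).
B: dominated by E (daily riders 69≥16, operating cost 14≤52, capital cost 33≤152).
C: not dominated.
D: not dominated (best daily riders).
E: not dominated.
F: dominated by E (daily riders 69≥49, operating cost 14≤28, capital cost 33≤244).
G: dominated by E (daily riders 69≥61, operating cost 14≤55, capital cost 33≤157).
H: dominated by C (daily riders 77≥71, operating cost 14≤34, capital cost 352≤358).
I: dominated by E (daily riders 69≥20, operating cost 14≤26, capital cost 33≤294).
J: not dominated (best operating cost).
K: dominated by E (daily riders 69≥35, operating cost 14≤49, capital cost 33≤195).
L: not dominated.

C, D, E, J, L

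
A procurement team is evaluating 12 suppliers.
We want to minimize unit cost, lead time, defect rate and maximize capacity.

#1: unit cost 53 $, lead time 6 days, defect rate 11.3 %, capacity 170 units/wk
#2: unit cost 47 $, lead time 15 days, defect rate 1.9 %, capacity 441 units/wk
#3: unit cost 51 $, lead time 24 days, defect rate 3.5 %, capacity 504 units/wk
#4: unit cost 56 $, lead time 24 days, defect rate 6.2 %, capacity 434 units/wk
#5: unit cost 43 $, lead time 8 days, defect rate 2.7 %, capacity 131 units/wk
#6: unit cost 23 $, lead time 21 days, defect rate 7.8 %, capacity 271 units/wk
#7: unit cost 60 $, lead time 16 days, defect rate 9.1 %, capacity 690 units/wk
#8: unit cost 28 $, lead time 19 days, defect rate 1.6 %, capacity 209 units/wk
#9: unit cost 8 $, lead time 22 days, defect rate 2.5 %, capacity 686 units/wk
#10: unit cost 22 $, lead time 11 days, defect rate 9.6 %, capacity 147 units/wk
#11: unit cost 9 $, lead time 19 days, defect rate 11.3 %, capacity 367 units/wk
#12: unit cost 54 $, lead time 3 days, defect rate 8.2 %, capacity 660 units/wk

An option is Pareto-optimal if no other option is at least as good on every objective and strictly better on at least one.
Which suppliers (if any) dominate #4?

#2, #3, #9

#2: unit cost 47≤56, lead time 15≤24, defect rate 1.9≤6.2, capacity 441≥434 — dominates #4.
#3: unit cost 51≤56, lead time 24≤24, defect rate 3.5≤6.2, capacity 504≥434 — dominates #4.
#9: unit cost 8≤56, lead time 22≤24, defect rate 2.5≤6.2, capacity 686≥434 — dominates #4.
Others (#1, #5, #6, #7, #8, #10, #11, #12) are each worse than #4 on at least one objective.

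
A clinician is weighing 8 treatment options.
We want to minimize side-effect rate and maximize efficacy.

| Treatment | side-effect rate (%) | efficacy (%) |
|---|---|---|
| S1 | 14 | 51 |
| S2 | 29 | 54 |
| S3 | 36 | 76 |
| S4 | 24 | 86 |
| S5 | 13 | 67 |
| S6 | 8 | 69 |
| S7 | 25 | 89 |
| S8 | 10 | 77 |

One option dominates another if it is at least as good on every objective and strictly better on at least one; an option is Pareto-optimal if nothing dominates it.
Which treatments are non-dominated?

S1: dominated by S5 (side-effect rate 13≤14, efficacy 67≥51).
S2: dominated by S4 (side-effect rate 24≤29, efficacy 86≥54).
S3: dominated by S4 (side-effect rate 24≤36, efficacy 86≥76).
S4: not dominated.
S5: dominated by S6 (side-effect rate 8≤13, efficacy 69≥67).
S6: not dominated (best side-effect rate).
S7: not dominated (best efficacy).
S8: not dominated.

S4, S6, S7, S8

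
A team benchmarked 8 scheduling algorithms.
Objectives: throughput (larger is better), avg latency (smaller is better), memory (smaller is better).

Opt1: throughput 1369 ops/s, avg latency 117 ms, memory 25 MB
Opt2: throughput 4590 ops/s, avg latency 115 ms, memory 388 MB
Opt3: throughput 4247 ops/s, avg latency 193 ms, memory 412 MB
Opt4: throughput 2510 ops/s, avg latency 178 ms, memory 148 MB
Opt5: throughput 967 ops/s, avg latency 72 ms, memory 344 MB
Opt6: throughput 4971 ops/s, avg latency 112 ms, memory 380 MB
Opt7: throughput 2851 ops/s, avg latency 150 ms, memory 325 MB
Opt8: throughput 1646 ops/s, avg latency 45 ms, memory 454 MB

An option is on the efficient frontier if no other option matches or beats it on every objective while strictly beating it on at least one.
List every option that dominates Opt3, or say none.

Opt2: throughput 4590≥4247, avg latency 115≤193, memory 388≤412 — dominates Opt3.
Opt6: throughput 4971≥4247, avg latency 112≤193, memory 380≤412 — dominates Opt3.
Others (Opt1, Opt4, Opt5, Opt7, Opt8) are each worse than Opt3 on at least one objective.

Opt2, Opt6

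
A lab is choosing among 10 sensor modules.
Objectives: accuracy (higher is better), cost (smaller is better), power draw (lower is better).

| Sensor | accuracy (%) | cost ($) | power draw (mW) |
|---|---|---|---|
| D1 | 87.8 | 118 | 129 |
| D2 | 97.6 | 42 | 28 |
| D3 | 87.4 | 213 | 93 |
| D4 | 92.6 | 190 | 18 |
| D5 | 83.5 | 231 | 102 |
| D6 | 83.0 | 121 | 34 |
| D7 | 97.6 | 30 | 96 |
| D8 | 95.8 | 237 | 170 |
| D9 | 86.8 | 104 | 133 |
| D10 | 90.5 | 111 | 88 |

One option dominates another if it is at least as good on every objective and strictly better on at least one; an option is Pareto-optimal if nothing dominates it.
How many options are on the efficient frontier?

3

D1: dominated by D2 (accuracy 97.6≥87.8, cost 42≤118, power draw 28≤129).
D2: not dominated.
D3: dominated by D2 (accuracy 97.6≥87.4, cost 42≤213, power draw 28≤93).
D4: not dominated (best power draw).
D5: dominated by D2 (accuracy 97.6≥83.5, cost 42≤231, power draw 28≤102).
D6: dominated by D2 (accuracy 97.6≥83.0, cost 42≤121, power draw 28≤34).
D7: not dominated (best cost).
D8: dominated by D2 (accuracy 97.6≥95.8, cost 42≤237, power draw 28≤170).
D9: dominated by D2 (accuracy 97.6≥86.8, cost 42≤104, power draw 28≤133).
D10: dominated by D2 (accuracy 97.6≥90.5, cost 42≤111, power draw 28≤88).
Pareto-optimal: D2, D4, D7 → 3.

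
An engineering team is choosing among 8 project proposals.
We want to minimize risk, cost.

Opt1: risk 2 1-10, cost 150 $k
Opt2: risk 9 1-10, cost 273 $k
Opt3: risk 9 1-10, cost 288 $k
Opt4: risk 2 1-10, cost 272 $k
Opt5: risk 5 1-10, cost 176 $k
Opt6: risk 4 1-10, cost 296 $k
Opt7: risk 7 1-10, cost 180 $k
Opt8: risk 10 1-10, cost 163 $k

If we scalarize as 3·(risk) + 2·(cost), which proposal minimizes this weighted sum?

Opt1

Opt1: 3·2 + 2·150 = 306
Opt2: 3·9 + 2·273 = 573
Opt3: 3·9 + 2·288 = 603
Opt4: 3·2 + 2·272 = 550
Opt5: 3·5 + 2·176 = 367
Opt6: 3·4 + 2·296 = 604
Opt7: 3·7 + 2·180 = 381
Opt8: 3·10 + 2·163 = 356
Lowest: Opt1 at 306.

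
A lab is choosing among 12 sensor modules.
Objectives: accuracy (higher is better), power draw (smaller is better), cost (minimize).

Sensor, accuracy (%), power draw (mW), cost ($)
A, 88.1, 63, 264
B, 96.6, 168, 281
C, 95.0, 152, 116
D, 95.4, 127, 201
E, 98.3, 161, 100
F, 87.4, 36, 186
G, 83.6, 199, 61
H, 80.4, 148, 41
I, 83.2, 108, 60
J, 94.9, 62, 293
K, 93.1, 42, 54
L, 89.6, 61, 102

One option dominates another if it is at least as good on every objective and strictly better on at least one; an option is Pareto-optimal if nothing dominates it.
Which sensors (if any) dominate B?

E

E: accuracy 98.3≥96.6, power draw 161≤168, cost 100≤281 — dominates B.
Others (A, C, D, F, G, H, I, J, K, L) are each worse than B on at least one objective.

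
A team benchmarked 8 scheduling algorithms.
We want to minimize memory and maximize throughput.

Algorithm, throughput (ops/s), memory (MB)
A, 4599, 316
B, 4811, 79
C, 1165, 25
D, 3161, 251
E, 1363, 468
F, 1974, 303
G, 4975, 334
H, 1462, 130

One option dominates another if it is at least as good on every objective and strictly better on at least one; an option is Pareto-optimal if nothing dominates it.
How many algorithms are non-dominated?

3

A: dominated by B (throughput 4811≥4599, memory 79≤316).
B: not dominated.
C: not dominated (best memory).
D: dominated by B (throughput 4811≥3161, memory 79≤251).
E: dominated by A (throughput 4599≥1363, memory 316≤468).
F: dominated by B (throughput 4811≥1974, memory 79≤303).
G: not dominated (best throughput).
H: dominated by B (throughput 4811≥1462, memory 79≤130).
Pareto-optimal: B, C, G → 3.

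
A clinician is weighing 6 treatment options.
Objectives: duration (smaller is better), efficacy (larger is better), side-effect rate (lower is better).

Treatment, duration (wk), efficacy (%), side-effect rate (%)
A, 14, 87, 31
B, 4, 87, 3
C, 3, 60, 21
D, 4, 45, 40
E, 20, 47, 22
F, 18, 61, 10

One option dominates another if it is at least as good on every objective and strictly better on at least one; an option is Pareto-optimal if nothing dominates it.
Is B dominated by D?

No

D vs B: D is worse on efficacy (45 vs 87), so it does not dominate B.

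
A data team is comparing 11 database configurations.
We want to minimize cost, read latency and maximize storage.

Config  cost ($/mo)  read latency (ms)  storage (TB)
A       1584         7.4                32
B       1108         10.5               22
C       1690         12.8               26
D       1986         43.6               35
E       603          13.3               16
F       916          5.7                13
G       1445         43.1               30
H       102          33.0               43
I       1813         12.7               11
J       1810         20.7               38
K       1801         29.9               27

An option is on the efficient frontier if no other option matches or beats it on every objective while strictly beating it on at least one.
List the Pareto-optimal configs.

A, B, E, F, H, J

A: not dominated.
B: not dominated.
C: dominated by A (cost 1584≤1690, read latency 7.4≤12.8, storage 32≥26).
D: dominated by H (cost 102≤1986, read latency 33.0≤43.6, storage 43≥35).
E: not dominated.
F: not dominated (best read latency).
G: dominated by H (cost 102≤1445, read latency 33.0≤43.1, storage 43≥30).
H: not dominated (best cost).
I: dominated by A (cost 1584≤1813, read latency 7.4≤12.7, storage 32≥11).
J: not dominated.
K: dominated by A (cost 1584≤1801, read latency 7.4≤29.9, storage 32≥27).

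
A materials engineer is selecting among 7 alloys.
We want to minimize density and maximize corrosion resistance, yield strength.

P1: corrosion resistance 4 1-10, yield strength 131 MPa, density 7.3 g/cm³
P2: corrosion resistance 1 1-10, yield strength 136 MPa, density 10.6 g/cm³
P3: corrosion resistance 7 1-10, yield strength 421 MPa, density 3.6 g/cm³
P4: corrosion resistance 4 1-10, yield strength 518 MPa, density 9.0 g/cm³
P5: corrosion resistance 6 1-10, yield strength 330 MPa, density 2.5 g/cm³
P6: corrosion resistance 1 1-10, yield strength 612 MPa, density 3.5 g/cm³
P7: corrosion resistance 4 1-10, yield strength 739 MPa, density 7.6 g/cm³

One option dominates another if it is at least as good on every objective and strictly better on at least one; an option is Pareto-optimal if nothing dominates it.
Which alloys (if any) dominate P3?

none

P1: worse on corrosion resistance (4 vs 7).
P2: worse on corrosion resistance (1 vs 7).
P4: worse on corrosion resistance (4 vs 7).
P5: worse on corrosion resistance (6 vs 7).
P6: worse on corrosion resistance (1 vs 7).
P7: worse on corrosion resistance (4 vs 7).
No option dominates P3.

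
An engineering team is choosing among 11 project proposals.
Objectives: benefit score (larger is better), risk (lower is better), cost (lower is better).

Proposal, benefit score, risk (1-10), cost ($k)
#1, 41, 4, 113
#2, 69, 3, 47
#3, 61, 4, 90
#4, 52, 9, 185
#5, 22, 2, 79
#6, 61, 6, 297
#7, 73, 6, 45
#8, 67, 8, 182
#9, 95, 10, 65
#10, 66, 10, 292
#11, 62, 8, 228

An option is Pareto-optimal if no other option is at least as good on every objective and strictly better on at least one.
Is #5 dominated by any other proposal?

No

#1: worse on risk (4 vs 2).
#2: worse on risk (3 vs 2).
#3: worse on risk (4 vs 2).
#4: worse on risk (9 vs 2).
#6: worse on risk (6 vs 2).
#7: worse on risk (6 vs 2).
#8: worse on risk (8 vs 2).
#9: worse on risk (10 vs 2).
#10: worse on risk (10 vs 2).
#11: worse on risk (8 vs 2).
No option is at least as good as #5 on every objective and strictly better on one.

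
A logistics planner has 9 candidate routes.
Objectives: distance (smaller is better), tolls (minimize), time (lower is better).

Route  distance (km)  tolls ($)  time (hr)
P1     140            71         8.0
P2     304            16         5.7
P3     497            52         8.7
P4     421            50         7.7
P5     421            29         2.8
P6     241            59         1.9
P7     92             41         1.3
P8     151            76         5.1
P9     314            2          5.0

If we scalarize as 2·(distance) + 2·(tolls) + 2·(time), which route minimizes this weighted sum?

P1: 2·140 + 2·71 + 2·8.0 = 438.0
P2: 2·304 + 2·16 + 2·5.7 = 651.4
P3: 2·497 + 2·52 + 2·8.7 = 1115.4
P4: 2·421 + 2·50 + 2·7.7 = 957.4
P5: 2·421 + 2·29 + 2·2.8 = 905.6
P6: 2·241 + 2·59 + 2·1.9 = 603.8
P7: 2·92 + 2·41 + 2·1.3 = 268.6
P8: 2·151 + 2·76 + 2·5.1 = 464.2
P9: 2·314 + 2·2 + 2·5.0 = 642.0
Lowest: P7 at 268.6.

P7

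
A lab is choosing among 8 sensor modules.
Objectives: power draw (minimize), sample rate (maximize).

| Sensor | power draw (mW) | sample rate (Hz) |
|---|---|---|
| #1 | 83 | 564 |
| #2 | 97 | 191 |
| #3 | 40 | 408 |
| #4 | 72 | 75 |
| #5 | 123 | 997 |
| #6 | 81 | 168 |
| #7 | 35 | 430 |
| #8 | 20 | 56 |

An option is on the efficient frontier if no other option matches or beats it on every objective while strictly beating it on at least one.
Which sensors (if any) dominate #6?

#3, #7

#3: power draw 40≤81, sample rate 408≥168 — dominates #6.
#7: power draw 35≤81, sample rate 430≥168 — dominates #6.
Others (#1, #2, #4, #5, #8) are each worse than #6 on at least one objective.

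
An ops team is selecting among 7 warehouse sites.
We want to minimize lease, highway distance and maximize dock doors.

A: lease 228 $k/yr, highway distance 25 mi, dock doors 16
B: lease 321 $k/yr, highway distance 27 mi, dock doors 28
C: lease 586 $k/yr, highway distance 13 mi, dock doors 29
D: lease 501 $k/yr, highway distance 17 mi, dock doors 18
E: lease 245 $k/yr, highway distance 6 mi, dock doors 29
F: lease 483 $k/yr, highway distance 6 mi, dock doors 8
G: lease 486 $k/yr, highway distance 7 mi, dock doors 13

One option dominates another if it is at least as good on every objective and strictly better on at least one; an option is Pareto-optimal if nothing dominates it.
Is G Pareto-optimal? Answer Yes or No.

No

E vs G: lease 245≤486, highway distance 6≤7, dock doors 29≥13 — E is at least as good on every objective and strictly better on at least one, so E dominates G.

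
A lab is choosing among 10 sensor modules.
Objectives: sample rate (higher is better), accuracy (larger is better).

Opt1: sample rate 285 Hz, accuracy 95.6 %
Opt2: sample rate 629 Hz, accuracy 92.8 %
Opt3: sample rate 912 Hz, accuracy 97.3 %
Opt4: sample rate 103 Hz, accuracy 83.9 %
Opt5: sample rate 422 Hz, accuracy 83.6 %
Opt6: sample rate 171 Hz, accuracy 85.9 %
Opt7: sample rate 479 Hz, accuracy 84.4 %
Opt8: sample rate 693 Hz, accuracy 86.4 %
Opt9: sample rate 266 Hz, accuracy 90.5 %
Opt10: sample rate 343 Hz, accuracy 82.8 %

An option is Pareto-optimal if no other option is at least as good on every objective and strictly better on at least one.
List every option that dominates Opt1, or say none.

Opt3: sample rate 912≥285, accuracy 97.3≥95.6 — dominates Opt1.
Others (Opt2, Opt4, Opt5, Opt6, Opt7, Opt8, Opt9, Opt10) are each worse than Opt1 on at least one objective.

Opt3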